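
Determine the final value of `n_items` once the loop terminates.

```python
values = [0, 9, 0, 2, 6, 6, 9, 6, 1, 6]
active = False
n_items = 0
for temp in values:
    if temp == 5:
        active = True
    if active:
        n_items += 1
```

Let's trace through this code step by step.

Initialize: values = [0, 9, 0, 2, 6, 6, 9, 6, 1, 6]
Initialize: active = False
Initialize: n_items = 0
Entering loop: for temp in values:
After iteration 1: temp = 0, n_items = 0
After iteration 2: temp = 9, n_items = 0
After iteration 3: temp = 0, n_items = 0
After iteration 4: temp = 2, n_items = 0
After iteration 5: temp = 6, n_items = 0
After iteration 6: temp = 6, n_items = 0
After iteration 7: temp = 9, n_items = 0
After iteration 8: temp = 6, n_items = 0
After iteration 9: temp = 1, n_items = 0
After iteration 10: temp = 6, n_items = 0
Loop ends.

Final answer: 0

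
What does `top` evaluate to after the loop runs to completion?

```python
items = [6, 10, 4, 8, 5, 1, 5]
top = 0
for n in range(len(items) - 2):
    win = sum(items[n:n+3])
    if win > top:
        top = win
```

Let's trace through this code step by step.

Initialize: items = [6, 10, 4, 8, 5, 1, 5]
Initialize: top = 0
Entering loop: for n in range(len(items) - 2):
After iteration 1: n = 0, top = 20, win = 20
After iteration 2: n = 1, top = 22, win = 22
After iteration 3: n = 2, top = 22, win = 17
After iteration 4: n = 3, top = 22, win = 14
After iteration 5: n = 4, top = 22, win = 11
Loop ends.

Final answer: 22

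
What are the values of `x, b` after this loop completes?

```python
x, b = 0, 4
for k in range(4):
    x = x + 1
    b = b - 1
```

Let's trace through this code step by step.

Initialize: x = 0
Initialize: b = 4
Entering loop: for k in range(4):
After iteration 1: k = 0, x = 1, b = 3
After iteration 2: k = 1, x = 2, b = 2
After iteration 3: k = 2, x = 3, b = 1
After iteration 4: k = 3, x = 4, b = 0
Loop ends.

Final answer: 4, 0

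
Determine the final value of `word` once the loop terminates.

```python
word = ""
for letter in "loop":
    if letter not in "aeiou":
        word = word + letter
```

Let's trace through this code step by step.

Initialize: word = ''
Entering loop: for letter in "loop":
After iteration 1: letter = 'l', word = 'l'
After iteration 2: letter = 'o', word = 'l'
After iteration 3: letter = 'o', word = 'l'
After iteration 4: letter = 'p', word = 'lp'
Loop ends.

Final answer: 'lp'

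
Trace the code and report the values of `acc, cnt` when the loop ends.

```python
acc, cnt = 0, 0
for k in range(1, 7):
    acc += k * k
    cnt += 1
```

Let's trace through this code step by step.

Initialize: acc = 0
Initialize: cnt = 0
Entering loop: for k in range(1, 7):
After iteration 1: k = 1, acc = 1, cnt = 1
After iteration 2: k = 2, acc = 5, cnt = 2
After iteration 3: k = 3, acc = 14, cnt = 3
After iteration 4: k = 4, acc = 30, cnt = 4
After iteration 5: k = 5, acc = 55, cnt = 5
After iteration 6: k = 6, acc = 91, cnt = 6
Loop ends.

Final answer: 91, 6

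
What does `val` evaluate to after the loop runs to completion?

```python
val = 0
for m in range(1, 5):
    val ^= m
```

Let's trace through this code step by step.

Initialize: val = 0
Entering loop: for m in range(1, 5):
After iteration 1: m = 1, val = 1
After iteration 2: m = 2, val = 3
After iteration 3: m = 3, val = 0
After iteration 4: m = 4, val = 4
Loop ends.

Final answer: 4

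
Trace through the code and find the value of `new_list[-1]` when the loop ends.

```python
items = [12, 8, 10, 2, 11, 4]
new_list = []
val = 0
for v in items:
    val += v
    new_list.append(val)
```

Let's trace through this code step by step.

Initialize: items = [12, 8, 10, 2, 11, 4]
Initialize: new_list = []
Initialize: val = 0
Entering loop: for v in items:
After iteration 1: v = 12, new_list = [12], val = 12
After iteration 2: v = 8, new_list = [12, 20], val = 20
After iteration 3: v = 10, new_list = [12, 20, 30], val = 30
After iteration 4: v = 2, new_list = [12, 20, 30, 32], val = 32
After iteration 5: v = 11, new_list = [12, 20, 30, 32, 43], val = 43
After iteration 6: v = 4, new_list = [12, 20, 30, 32, 43, 47], val = 47
Loop ends.
new_list[-1] = 47

Final answer: 47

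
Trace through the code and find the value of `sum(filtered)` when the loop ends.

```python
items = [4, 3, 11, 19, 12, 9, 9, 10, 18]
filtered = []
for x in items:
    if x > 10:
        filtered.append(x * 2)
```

Let's trace through this code step by step.

Initialize: items = [4, 3, 11, 19, 12, 9, 9, 10, 18]
Initialize: filtered = []
Entering loop: for x in items:
After iteration 1: x = 4, filtered = []
After iteration 2: x = 3, filtered = []
After iteration 3: x = 11, filtered = [22]
After iteration 4: x = 19, filtered = [22, 38]
After iteration 5: x = 12, filtered = [22, 38, 24]
After iteration 6: x = 9, filtered = [22, 38, 24]
After iteration 7: x = 9, filtered = [22, 38, 24]
After iteration 8: x = 10, filtered = [22, 38, 24]
After iteration 9: x = 18, filtered = [22, 38, 24, 36]
Loop ends.
sum(filtered) = 120

Final answer: 120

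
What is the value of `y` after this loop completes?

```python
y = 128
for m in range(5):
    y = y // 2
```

Let's trace through this code step by step.

Initialize: y = 128
Entering loop: for m in range(5):
After iteration 1: m = 0, y = 64
After iteration 2: m = 1, y = 32
After iteration 3: m = 2, y = 16
After iteration 4: m = 3, y = 8
After iteration 5: m = 4, y = 4
Loop ends.

Final answer: 4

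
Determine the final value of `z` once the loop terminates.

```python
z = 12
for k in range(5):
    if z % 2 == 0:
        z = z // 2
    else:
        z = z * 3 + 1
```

Let's trace through this code step by step.

Initialize: z = 12
Entering loop: for k in range(5):
After iteration 1: k = 0, z = 6
After iteration 2: k = 1, z = 3
After iteration 3: k = 2, z = 10
After iteration 4: k = 3, z = 5
After iteration 5: k = 4, z = 16
Loop ends.

Final answer: 16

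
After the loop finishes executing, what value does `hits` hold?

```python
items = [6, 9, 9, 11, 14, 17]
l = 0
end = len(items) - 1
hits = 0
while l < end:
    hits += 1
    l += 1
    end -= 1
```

Let's trace through this code step by step.

Initialize: items = [6, 9, 9, 11, 14, 17]
Initialize: l = 0
Initialize: end = 5
Initialize: hits = 0
Entering loop: while l < end:
After iteration 1: l = 1, end = 4, hits = 1
After iteration 2: l = 2, end = 3, hits = 2
After iteration 3: l = 3, end = 2, hits = 3
Loop ends.

Final answer: 3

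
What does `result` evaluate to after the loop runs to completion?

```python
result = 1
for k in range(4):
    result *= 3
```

Let's trace through this code step by step.

Initialize: result = 1
Entering loop: for k in range(4):
After iteration 1: k = 0, result = 3
After iteration 2: k = 1, result = 9
After iteration 3: k = 2, result = 27
After iteration 4: k = 3, result = 81
Loop ends.

Final answer: 81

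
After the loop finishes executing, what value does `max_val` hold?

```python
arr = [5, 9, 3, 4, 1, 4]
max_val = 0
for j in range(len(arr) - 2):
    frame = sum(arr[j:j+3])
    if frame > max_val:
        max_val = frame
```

Let's trace through this code step by step.

Initialize: arr = [5, 9, 3, 4, 1, 4]
Initialize: max_val = 0
Entering loop: for j in range(len(arr) - 2):
After iteration 1: j = 0, max_val = 17, frame = 17
After iteration 2: j = 1, max_val = 17, frame = 16
After iteration 3: j = 2, max_val = 17, frame = 8
After iteration 4: j = 3, max_val = 17, frame = 9
Loop ends.

Final answer: 17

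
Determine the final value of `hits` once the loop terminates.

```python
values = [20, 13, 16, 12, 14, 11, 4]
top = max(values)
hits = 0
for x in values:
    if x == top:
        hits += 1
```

Let's trace through this code step by step.

Initialize: values = [20, 13, 16, 12, 14, 11, 4]
Initialize: top = 20
Initialize: hits = 0
Entering loop: for x in values:
After iteration 1: x = 20, hits = 1
After iteration 2: x = 13, hits = 1
After iteration 3: x = 16, hits = 1
After iteration 4: x = 12, hits = 1
After iteration 5: x = 14, hits = 1
After iteration 6: x = 11, hits = 1
After iteration 7: x = 4, hits = 1
Loop ends.

Final answer: 1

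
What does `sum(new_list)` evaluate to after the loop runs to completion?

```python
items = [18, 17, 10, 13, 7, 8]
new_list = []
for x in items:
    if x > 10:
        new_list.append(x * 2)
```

Let's trace through this code step by step.

Initialize: items = [18, 17, 10, 13, 7, 8]
Initialize: new_list = []
Entering loop: for x in items:
After iteration 1: x = 18, new_list = [36]
After iteration 2: x = 17, new_list = [36, 34]
After iteration 3: x = 10, new_list = [36, 34]
After iteration 4: x = 13, new_list = [36, 34, 26]
After iteration 5: x = 7, new_list = [36, 34, 26]
After iteration 6: x = 8, new_list = [36, 34, 26]
Loop ends.
sum(new_list) = 96

Final answer: 96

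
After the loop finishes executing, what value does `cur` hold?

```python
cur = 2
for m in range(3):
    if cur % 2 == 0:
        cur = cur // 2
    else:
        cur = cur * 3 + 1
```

Let's trace through this code step by step.

Initialize: cur = 2
Entering loop: for m in range(3):
After iteration 1: m = 0, cur = 1
After iteration 2: m = 1, cur = 4
After iteration 3: m = 2, cur = 2
Loop ends.

Final answer: 2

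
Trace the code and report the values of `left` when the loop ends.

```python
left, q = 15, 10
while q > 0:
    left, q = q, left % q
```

Let's trace through this code step by step.

Initialize: left = 15
Initialize: q = 10
Entering loop: while q > 0:
After iteration 1: left = 10, q = 5
After iteration 2: left = 5, q = 0
Loop ends.

Final answer: 5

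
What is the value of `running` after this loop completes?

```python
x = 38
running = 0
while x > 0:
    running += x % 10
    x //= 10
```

Let's trace through this code step by step.

Initialize: x = 38
Initialize: running = 0
Entering loop: while x > 0:
After iteration 1: x = 3, running = 8
After iteration 2: x = 0, running = 11
Loop ends.

Final answer: 11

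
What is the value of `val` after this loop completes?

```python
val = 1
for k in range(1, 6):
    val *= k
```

Let's trace through this code step by step.

Initialize: val = 1
Entering loop: for k in range(1, 6):
After iteration 1: k = 1, val = 1
After iteration 2: k = 2, val = 2
After iteration 3: k = 3, val = 6
After iteration 4: k = 4, val = 24
After iteration 5: k = 5, val = 120
Loop ends.

Final answer: 120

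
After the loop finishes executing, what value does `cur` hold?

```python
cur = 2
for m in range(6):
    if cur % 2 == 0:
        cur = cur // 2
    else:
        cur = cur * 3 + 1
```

Let's trace through this code step by step.

Initialize: cur = 2
Entering loop: for m in range(6):
After iteration 1: m = 0, cur = 1
After iteration 2: m = 1, cur = 4
After iteration 3: m = 2, cur = 2
After iteration 4: m = 3, cur = 1
After iteration 5: m = 4, cur = 4
After iteration 6: m = 5, cur = 2
Loop ends.

Final answer: 2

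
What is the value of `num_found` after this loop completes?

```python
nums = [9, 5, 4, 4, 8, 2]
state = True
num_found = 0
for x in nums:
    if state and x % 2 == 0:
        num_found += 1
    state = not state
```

Let's trace through this code step by step.

Initialize: nums = [9, 5, 4, 4, 8, 2]
Initialize: state = True
Initialize: num_found = 0
Entering loop: for x in nums:
After iteration 1: x = 9, state = False, num_found = 0
After iteration 2: x = 5, state = True, num_found = 0
After iteration 3: x = 4, state = False, num_found = 1
After iteration 4: x = 4, state = True, num_found = 1
After iteration 5: x = 8, state = False, num_found = 2
After iteration 6: x = 2, state = True, num_found = 2
Loop ends.

Final answer: 2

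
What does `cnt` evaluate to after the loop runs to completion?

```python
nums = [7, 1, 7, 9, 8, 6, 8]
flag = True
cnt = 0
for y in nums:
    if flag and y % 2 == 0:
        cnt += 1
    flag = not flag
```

Let's trace through this code step by step.

Initialize: nums = [7, 1, 7, 9, 8, 6, 8]
Initialize: flag = True
Initialize: cnt = 0
Entering loop: for y in nums:
After iteration 1: y = 7, flag = False, cnt = 0
After iteration 2: y = 1, flag = True, cnt = 0
After iteration 3: y = 7, flag = False, cnt = 0
After iteration 4: y = 9, flag = True, cnt = 0
After iteration 5: y = 8, flag = False, cnt = 1
After iteration 6: y = 6, flag = True, cnt = 1
After iteration 7: y = 8, flag = False, cnt = 2
Loop ends.

Final answer: 2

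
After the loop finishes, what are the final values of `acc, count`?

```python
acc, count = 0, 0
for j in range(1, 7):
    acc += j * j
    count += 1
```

Let's trace through this code step by step.

Initialize: acc = 0
Initialize: count = 0
Entering loop: for j in range(1, 7):
After iteration 1: j = 1, acc = 1, count = 1
After iteration 2: j = 2, acc = 5, count = 2
After iteration 3: j = 3, acc = 14, count = 3
After iteration 4: j = 4, acc = 30, count = 4
After iteration 5: j = 5, acc = 55, count = 5
After iteration 6: j = 6, acc = 91, count = 6
Loop ends.

Final answer: 91, 6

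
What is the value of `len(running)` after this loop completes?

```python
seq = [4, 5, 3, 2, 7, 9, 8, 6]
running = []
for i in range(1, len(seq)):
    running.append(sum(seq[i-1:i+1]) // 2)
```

Let's trace through this code step by step.

Initialize: seq = [4, 5, 3, 2, 7, 9, 8, 6]
Initialize: running = []
Entering loop: for i in range(1, len(seq)):
After iteration 1: i = 1, running = [4]
After iteration 2: i = 2, running = [4, 4]
After iteration 3: i = 3, running = [4, 4, 2]
After iteration 4: i = 4, running = [4, 4, 2, 4]
After iteration 5: i = 5, running = [4, 4, 2, 4, 8]
After iteration 6: i = 6, running = [4, 4, 2, 4, 8, 8]
After iteration 7: i = 7, running = [4, 4, 2, 4, 8, 8, 7]
Loop ends.
len(running) = 7

Final answer: 7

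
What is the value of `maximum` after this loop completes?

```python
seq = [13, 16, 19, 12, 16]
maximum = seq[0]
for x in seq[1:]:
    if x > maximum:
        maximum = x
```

Let's trace through this code step by step.

Initialize: seq = [13, 16, 19, 12, 16]
Initialize: maximum = 13
Entering loop: for x in seq[1:]:
After iteration 1: x = 16, maximum = 16
After iteration 2: x = 19, maximum = 19
After iteration 3: x = 12, maximum = 19
After iteration 4: x = 16, maximum = 19
Loop ends.

Final answer: 19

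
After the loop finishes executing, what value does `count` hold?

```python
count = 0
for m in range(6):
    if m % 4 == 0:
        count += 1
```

Let's trace through this code step by step.

Initialize: count = 0
Entering loop: for m in range(6):
After iteration 1: m = 0, count = 1
After iteration 2: m = 1, count = 1
After iteration 3: m = 2, count = 1
After iteration 4: m = 3, count = 1
After iteration 5: m = 4, count = 2
After iteration 6: m = 5, count = 2
Loop ends.

Final answer: 2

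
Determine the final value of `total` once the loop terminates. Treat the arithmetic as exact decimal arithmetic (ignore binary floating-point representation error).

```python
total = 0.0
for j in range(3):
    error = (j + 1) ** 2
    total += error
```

Let's trace through this code step by step.

Initialize: total = 0.0
Entering loop: for j in range(3):
After iteration 1: j = 0, total = 1.0, error = 1
After iteration 2: j = 1, total = 5.0, error = 4
After iteration 3: j = 2, total = 14.0, error = 9
Loop ends.

Final answer: 14.0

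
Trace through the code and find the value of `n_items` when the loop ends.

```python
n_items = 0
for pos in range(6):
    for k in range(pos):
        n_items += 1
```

Let's trace through this code step by step.

Initialize: n_items = 0
Entering loop: for pos in range(6):
After iteration 1: pos = 0, n_items = 0
After iteration 2: pos = 1, n_items = 1, k = 0
After iteration 3: pos = 2, n_items = 3, k = 1
After iteration 4: pos = 3, n_items = 6, k = 2
After iteration 5: pos = 4, n_items = 10, k = 3
After iteration 6: pos = 5, n_items = 15, k = 4
Loop ends.

Final answer: 15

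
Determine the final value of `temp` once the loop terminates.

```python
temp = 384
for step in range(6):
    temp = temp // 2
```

Let's trace through this code step by step.

Initialize: temp = 384
Entering loop: for step in range(6):
After iteration 1: step = 0, temp = 192
After iteration 2: step = 1, temp = 96
After iteration 3: step = 2, temp = 48
After iteration 4: step = 3, temp = 24
After iteration 5: step = 4, temp = 12
After iteration 6: step = 5, temp = 6
Loop ends.

Final answer: 6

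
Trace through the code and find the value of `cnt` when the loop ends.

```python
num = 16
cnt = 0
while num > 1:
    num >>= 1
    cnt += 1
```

Let's trace through this code step by step.

Initialize: num = 16
Initialize: cnt = 0
Entering loop: while num > 1:
After iteration 1: num = 8, cnt = 1
After iteration 2: num = 4, cnt = 2
After iteration 3: num = 2, cnt = 3
After iteration 4: num = 1, cnt = 4
Loop ends.

Final answer: 4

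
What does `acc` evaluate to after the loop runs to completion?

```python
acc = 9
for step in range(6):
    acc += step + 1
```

Let's trace through this code step by step.

Initialize: acc = 9
Entering loop: for step in range(6):
After iteration 1: step = 0, acc = 10
After iteration 2: step = 1, acc = 12
After iteration 3: step = 2, acc = 15
After iteration 4: step = 3, acc = 19
After iteration 5: step = 4, acc = 24
After iteration 6: step = 5, acc = 30
Loop ends.

Final answer: 30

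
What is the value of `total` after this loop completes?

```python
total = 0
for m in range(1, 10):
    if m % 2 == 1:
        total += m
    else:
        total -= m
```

Let's trace through this code step by step.

Initialize: total = 0
Entering loop: for m in range(1, 10):
After iteration 1: m = 1, total = 1
After iteration 2: m = 2, total = -1
After iteration 3: m = 3, total = 2
After iteration 4: m = 4, total = -2
After iteration 5: m = 5, total = 3
After iteration 6: m = 6, total = -3
After iteration 7: m = 7, total = 4
After iteration 8: m = 8, total = -4
After iteration 9: m = 9, total = 5
Loop ends.

Final answer: 5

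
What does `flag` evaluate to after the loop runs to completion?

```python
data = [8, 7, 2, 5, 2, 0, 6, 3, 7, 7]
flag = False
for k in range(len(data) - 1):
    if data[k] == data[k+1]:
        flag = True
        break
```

Let's trace through this code step by step.

Initialize: data = [8, 7, 2, 5, 2, 0, 6, 3, 7, 7]
Initialize: flag = False
Entering loop: for k in range(len(data) - 1):
After iteration 1: k = 0, flag = False
After iteration 2: k = 1, flag = False
After iteration 3: k = 2, flag = False
After iteration 4: k = 3, flag = False
After iteration 5: k = 4, flag = False
After iteration 6: k = 5, flag = False
After iteration 7: k = 6, flag = False
After iteration 8: k = 7, flag = False
After iteration 9: k = 8, flag = True
Loop ends.

Final answer: True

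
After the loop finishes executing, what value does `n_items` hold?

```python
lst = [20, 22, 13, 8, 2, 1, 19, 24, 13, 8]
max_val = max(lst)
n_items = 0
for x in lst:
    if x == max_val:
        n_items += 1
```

Let's trace through this code step by step.

Initialize: lst = [20, 22, 13, 8, 2, 1, 19, 24, 13, 8]
Initialize: max_val = 24
Initialize: n_items = 0
Entering loop: for x in lst:
After iteration 1: x = 20, n_items = 0
After iteration 2: x = 22, n_items = 0
After iteration 3: x = 13, n_items = 0
After iteration 4: x = 8, n_items = 0
After iteration 5: x = 2, n_items = 0
After iteration 6: x = 1, n_items = 0
After iteration 7: x = 19, n_items = 0
After iteration 8: x = 24, n_items = 1
After iteration 9: x = 13, n_items = 1
After iteration 10: x = 8, n_items = 1
Loop ends.

Final answer: 1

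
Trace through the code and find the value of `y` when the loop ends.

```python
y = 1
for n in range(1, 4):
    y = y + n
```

Let's trace through this code step by step.

Initialize: y = 1
Entering loop: for n in range(1, 4):
After iteration 1: n = 1, y = 2
After iteration 2: n = 2, y = 4
After iteration 3: n = 3, y = 7
Loop ends.

Final answer: 7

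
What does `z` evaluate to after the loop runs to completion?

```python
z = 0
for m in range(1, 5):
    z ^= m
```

Let's trace through this code step by step.

Initialize: z = 0
Entering loop: for m in range(1, 5):
After iteration 1: m = 1, z = 1
After iteration 2: m = 2, z = 3
After iteration 3: m = 3, z = 0
After iteration 4: m = 4, z = 4
Loop ends.

Final answer: 4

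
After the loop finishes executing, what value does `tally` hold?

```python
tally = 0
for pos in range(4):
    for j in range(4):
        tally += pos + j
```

Let's trace through this code step by step.

Initialize: tally = 0
Entering loop: for pos in range(4):
After iteration 1: pos = 0, tally = 6
After iteration 2: pos = 1, tally = 16
After iteration 3: pos = 2, tally = 30
After iteration 4: pos = 3, tally = 48
Loop ends.

Final answer: 48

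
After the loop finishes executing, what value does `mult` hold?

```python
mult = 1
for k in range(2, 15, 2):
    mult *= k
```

Let's trace through this code step by step.

Initialize: mult = 1
Entering loop: for k in range(2, 15, 2):
After iteration 1: k = 2, mult = 2
After iteration 2: k = 4, mult = 8
After iteration 3: k = 6, mult = 48
After iteration 4: k = 8, mult = 384
After iteration 5: k = 10, mult = 3840
After iteration 6: k = 12, mult = 46080
After iteration 7: k = 14, mult = 645120
Loop ends.

Final answer: 645120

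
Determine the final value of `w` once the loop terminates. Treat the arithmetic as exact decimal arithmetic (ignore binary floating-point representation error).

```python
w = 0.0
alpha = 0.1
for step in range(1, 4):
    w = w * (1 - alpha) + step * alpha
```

Let's trace through this code step by step.

Initialize: w = 0.0
Initialize: alpha = 0.1
Entering loop: for step in range(1, 4):
After iteration 1: step = 1, w = 0.1
After iteration 2: step = 2, w = 0.29
After iteration 3: step = 3, w = 0.561
Loop ends.

Final answer: 0.561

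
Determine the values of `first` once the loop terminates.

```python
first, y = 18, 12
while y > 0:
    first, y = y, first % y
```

Let's trace through this code step by step.

Initialize: first = 18
Initialize: y = 12
Entering loop: while y > 0:
After iteration 1: first = 12, y = 6
After iteration 2: first = 6, y = 0
Loop ends.

Final answer: 6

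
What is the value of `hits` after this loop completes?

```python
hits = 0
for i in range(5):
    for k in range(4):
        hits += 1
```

Let's trace through this code step by step.

Initialize: hits = 0
Entering loop: for i in range(5):
After iteration 1: i = 0, hits = 4
After iteration 2: i = 1, hits = 8
After iteration 3: i = 2, hits = 12
After iteration 4: i = 3, hits = 16
After iteration 5: i = 4, hits = 20
Loop ends.

Final answer: 20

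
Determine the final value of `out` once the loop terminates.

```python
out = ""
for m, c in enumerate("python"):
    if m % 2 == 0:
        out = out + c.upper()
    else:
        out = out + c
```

Let's trace through this code step by step.

Initialize: out = ''
Entering loop: for m, c in enumerate("python"):
After iteration 1: m = 0, c = 'p', out = 'P'
After iteration 2: m = 1, c = 'y', out = 'Py'
After iteration 3: m = 2, c = 't', out = 'PyT'
After iteration 4: m = 3, c = 'h', out = 'PyTh'
After iteration 5: m = 4, c = 'o', out = 'PyThO'
After iteration 6: m = 5, c = 'n', out = 'PyThOn'
Loop ends.

Final answer: 'PyThOn'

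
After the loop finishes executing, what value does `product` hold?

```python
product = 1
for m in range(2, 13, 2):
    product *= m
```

Let's trace through this code step by step.

Initialize: product = 1
Entering loop: for m in range(2, 13, 2):
After iteration 1: m = 2, product = 2
After iteration 2: m = 4, product = 8
After iteration 3: m = 6, product = 48
After iteration 4: m = 8, product = 384
After iteration 5: m = 10, product = 3840
After iteration 6: m = 12, product = 46080
Loop ends.

Final answer: 46080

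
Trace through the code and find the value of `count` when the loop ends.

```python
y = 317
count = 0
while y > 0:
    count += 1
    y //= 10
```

Let's trace through this code step by step.

Initialize: y = 317
Initialize: count = 0
Entering loop: while y > 0:
After iteration 1: y = 31, count = 1
After iteration 2: y = 3, count = 2
After iteration 3: y = 0, count = 3
Loop ends.

Final answer: 3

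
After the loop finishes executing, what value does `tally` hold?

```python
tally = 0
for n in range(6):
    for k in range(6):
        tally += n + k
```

Let's trace through this code step by step.

Initialize: tally = 0
Entering loop: for n in range(6):
After iteration 1: n = 0, tally = 15
After iteration 2: n = 1, tally = 36
After iteration 3: n = 2, tally = 63
After iteration 4: n = 3, tally = 96
After iteration 5: n = 4, tally = 135
After iteration 6: n = 5, tally = 180
Loop ends.

Final answer: 180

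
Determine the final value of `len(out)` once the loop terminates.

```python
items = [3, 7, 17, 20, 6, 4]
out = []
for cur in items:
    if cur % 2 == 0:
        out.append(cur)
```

Let's trace through this code step by step.

Initialize: items = [3, 7, 17, 20, 6, 4]
Initialize: out = []
Entering loop: for cur in items:
After iteration 1: cur = 3, out = []
After iteration 2: cur = 7, out = []
After iteration 3: cur = 17, out = []
After iteration 4: cur = 20, out = [20]
After iteration 5: cur = 6, out = [20, 6]
After iteration 6: cur = 4, out = [20, 6, 4]
Loop ends.
len(out) = 3

Final answer: 3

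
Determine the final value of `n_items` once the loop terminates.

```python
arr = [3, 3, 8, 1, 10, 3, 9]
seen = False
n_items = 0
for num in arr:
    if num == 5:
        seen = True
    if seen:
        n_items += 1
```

Let's trace through this code step by step.

Initialize: arr = [3, 3, 8, 1, 10, 3, 9]
Initialize: seen = False
Initialize: n_items = 0
Entering loop: for num in arr:
After iteration 1: num = 3, n_items = 0
After iteration 2: num = 3, n_items = 0
After iteration 3: num = 8, n_items = 0
After iteration 4: num = 1, n_items = 0
After iteration 5: num = 10, n_items = 0
After iteration 6: num = 3, n_items = 0
After iteration 7: num = 9, n_items = 0
Loop ends.

Final answer: 0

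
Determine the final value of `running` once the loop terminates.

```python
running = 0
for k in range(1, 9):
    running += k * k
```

Let's trace through this code step by step.

Initialize: running = 0
Entering loop: for k in range(1, 9):
After iteration 1: k = 1, running = 1
After iteration 2: k = 2, running = 5
After iteration 3: k = 3, running = 14
After iteration 4: k = 4, running = 30
After iteration 5: k = 5, running = 55
After iteration 6: k = 6, running = 91
After iteration 7: k = 7, running = 140
After iteration 8: k = 8, running = 204
Loop ends.

Final answer: 204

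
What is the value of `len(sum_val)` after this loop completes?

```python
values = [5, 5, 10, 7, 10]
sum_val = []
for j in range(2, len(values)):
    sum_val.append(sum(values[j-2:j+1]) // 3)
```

Let's trace through this code step by step.

Initialize: values = [5, 5, 10, 7, 10]
Initialize: sum_val = []
Entering loop: for j in range(2, len(values)):
After iteration 1: j = 2, sum_val = [6]
After iteration 2: j = 3, sum_val = [6, 7]
After iteration 3: j = 4, sum_val = [6, 7, 9]
Loop ends.
len(sum_val) = 3

Final answer: 3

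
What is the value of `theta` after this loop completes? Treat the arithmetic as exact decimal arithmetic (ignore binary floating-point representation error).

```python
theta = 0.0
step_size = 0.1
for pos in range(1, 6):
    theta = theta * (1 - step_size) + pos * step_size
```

Let's trace through this code step by step.

Initialize: theta = 0.0
Initialize: step_size = 0.1
Entering loop: for pos in range(1, 6):
After iteration 1: pos = 1, theta = 0.1
After iteration 2: pos = 2, theta = 0.29
After iteration 3: pos = 3, theta = 0.561
After iteration 4: pos = 4, theta = 0.9049
After iteration 5: pos = 5, theta = 1.31441
Loop ends.

Final answer: 1.31441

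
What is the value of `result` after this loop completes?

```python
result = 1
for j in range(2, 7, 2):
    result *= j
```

Let's trace through this code step by step.

Initialize: result = 1
Entering loop: for j in range(2, 7, 2):
After iteration 1: j = 2, result = 2
After iteration 2: j = 4, result = 8
After iteration 3: j = 6, result = 48
Loop ends.

Final answer: 48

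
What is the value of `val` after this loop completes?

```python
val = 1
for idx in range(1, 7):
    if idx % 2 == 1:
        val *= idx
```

Let's trace through this code step by step.

Initialize: val = 1
Entering loop: for idx in range(1, 7):
After iteration 1: idx = 1, val = 1
After iteration 2: idx = 2, val = 1
After iteration 3: idx = 3, val = 3
After iteration 4: idx = 4, val = 3
After iteration 5: idx = 5, val = 15
After iteration 6: idx = 6, val = 15
Loop ends.

Final answer: 15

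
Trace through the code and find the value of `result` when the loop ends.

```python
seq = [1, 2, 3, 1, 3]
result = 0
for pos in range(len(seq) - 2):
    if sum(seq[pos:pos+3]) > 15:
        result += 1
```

Let's trace through this code step by step.

Initialize: seq = [1, 2, 3, 1, 3]
Initialize: result = 0
Entering loop: for pos in range(len(seq) - 2):
After iteration 1: pos = 0, result = 0
After iteration 2: pos = 1, result = 0
After iteration 3: pos = 2, result = 0
Loop ends.

Final answer: 0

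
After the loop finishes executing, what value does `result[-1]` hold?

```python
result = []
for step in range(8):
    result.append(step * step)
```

Let's trace through this code step by step.

Initialize: result = []
Entering loop: for step in range(8):
After iteration 1: step = 0, result = [0]
After iteration 2: step = 1, result = [0, 1]
After iteration 3: step = 2, result = [0, 1, 4]
After iteration 4: step = 3, result = [0, 1, 4, 9]
After iteration 5: step = 4, result = [0, 1, 4, 9, 16]
After iteration 6: step = 5, result = [0, 1, 4, 9, 16, 25]
After iteration 7: step = 6, result = [0, 1, 4, 9, 16, 25, 36]
After iteration 8: step = 7, result = [0, 1, 4, 9, 16, 25, 36, 49]
Loop ends.
result[-1] = 49

Final answer: 49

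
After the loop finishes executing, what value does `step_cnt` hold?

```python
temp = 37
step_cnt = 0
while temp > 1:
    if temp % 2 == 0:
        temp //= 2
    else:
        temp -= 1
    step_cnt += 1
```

Let's trace through this code step by step.

Initialize: temp = 37
Initialize: step_cnt = 0
Entering loop: while temp > 1:
After iteration 1: temp = 36, step_cnt = 1
After iteration 2: temp = 18, step_cnt = 2
After iteration 3: temp = 9, step_cnt = 3
After iteration 4: temp = 8, step_cnt = 4
After iteration 5: temp = 4, step_cnt = 5
After iteration 6: temp = 2, step_cnt = 6
After iteration 7: temp = 1, step_cnt = 7
Loop ends.

Final answer: 7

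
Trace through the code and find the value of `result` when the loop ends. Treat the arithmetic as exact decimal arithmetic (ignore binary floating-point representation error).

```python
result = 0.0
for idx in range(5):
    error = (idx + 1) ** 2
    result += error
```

Let's trace through this code step by step.

Initialize: result = 0.0
Entering loop: for idx in range(5):
After iteration 1: idx = 0, result = 1.0, error = 1
After iteration 2: idx = 1, result = 5.0, error = 4
After iteration 3: idx = 2, result = 14.0, error = 9
After iteration 4: idx = 3, result = 30.0, error = 16
After iteration 5: idx = 4, result = 55.0, error = 25
Loop ends.

Final answer: 55.0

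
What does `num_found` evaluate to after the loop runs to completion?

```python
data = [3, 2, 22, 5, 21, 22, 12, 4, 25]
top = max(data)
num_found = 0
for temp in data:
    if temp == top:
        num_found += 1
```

Let's trace through this code step by step.

Initialize: data = [3, 2, 22, 5, 21, 22, 12, 4, 25]
Initialize: top = 25
Initialize: num_found = 0
Entering loop: for temp in data:
After iteration 1: temp = 3, num_found = 0
After iteration 2: temp = 2, num_found = 0
After iteration 3: temp = 22, num_found = 0
After iteration 4: temp = 5, num_found = 0
After iteration 5: temp = 21, num_found = 0
After iteration 6: temp = 22, num_found = 0
After iteration 7: temp = 12, num_found = 0
After iteration 8: temp = 4, num_found = 0
After iteration 9: temp = 25, num_found = 1
Loop ends.

Final answer: 1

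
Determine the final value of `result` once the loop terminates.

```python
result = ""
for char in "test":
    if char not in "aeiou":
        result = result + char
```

Let's trace through this code step by step.

Initialize: result = ''
Entering loop: for char in "test":
After iteration 1: char = 't', result = 't'
After iteration 2: char = 'e', result = 't'
After iteration 3: char = 's', result = 'ts'
After iteration 4: char = 't', result = 'tst'
Loop ends.

Final answer: 'tst'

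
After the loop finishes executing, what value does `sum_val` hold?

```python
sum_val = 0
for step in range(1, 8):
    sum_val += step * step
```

Let's trace through this code step by step.

Initialize: sum_val = 0
Entering loop: for step in range(1, 8):
After iteration 1: step = 1, sum_val = 1
After iteration 2: step = 2, sum_val = 5
After iteration 3: step = 3, sum_val = 14
After iteration 4: step = 4, sum_val = 30
After iteration 5: step = 5, sum_val = 55
After iteration 6: step = 6, sum_val = 91
After iteration 7: step = 7, sum_val = 140
Loop ends.

Final answer: 140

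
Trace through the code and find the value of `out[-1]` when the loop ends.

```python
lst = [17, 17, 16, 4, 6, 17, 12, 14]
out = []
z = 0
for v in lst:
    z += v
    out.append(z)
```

Let's trace through this code step by step.

Initialize: lst = [17, 17, 16, 4, 6, 17, 12, 14]
Initialize: out = []
Initialize: z = 0
Entering loop: for v in lst:
After iteration 1: v = 17, out = [17], z = 17
After iteration 2: v = 17, out = [17, 34], z = 34
After iteration 3: v = 16, out = [17, 34, 50], z = 50
After iteration 4: v = 4, out = [17, 34, 50, 54], z = 54
After iteration 5: v = 6, out = [17, 34, 50, 54, 60], z = 60
After iteration 6: v = 17, out = [17, 34, 50, 54, 60, 77], z = 77
After iteration 7: v = 12, out = [17, 34, 50, 54, 60, 77, 89], z = 89
After iteration 8: v = 14, out = [17, 34, 50, 54, 60, 77, 89, 103], z = 103
Loop ends.
out[-1] = 103

Final answer: 103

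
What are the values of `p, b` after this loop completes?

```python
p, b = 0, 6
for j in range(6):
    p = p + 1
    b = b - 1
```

Let's trace through this code step by step.

Initialize: p = 0
Initialize: b = 6
Entering loop: for j in range(6):
After iteration 1: j = 0, p = 1, b = 5
After iteration 2: j = 1, p = 2, b = 4
After iteration 3: j = 2, p = 3, b = 3
After iteration 4: j = 3, p = 4, b = 2
After iteration 5: j = 4, p = 5, b = 1
After iteration 6: j = 5, p = 6, b = 0
Loop ends.

Final answer: 6, 0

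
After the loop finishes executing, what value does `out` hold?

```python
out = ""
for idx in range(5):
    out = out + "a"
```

Let's trace through this code step by step.

Initialize: out = ''
Entering loop: for idx in range(5):
After iteration 1: idx = 0, out = 'a'
After iteration 2: idx = 1, out = 'aa'
After iteration 3: idx = 2, out = 'aaa'
After iteration 4: idx = 3, out = 'aaaa'
After iteration 5: idx = 4, out = 'aaaaa'
Loop ends.

Final answer: 'aaaaa'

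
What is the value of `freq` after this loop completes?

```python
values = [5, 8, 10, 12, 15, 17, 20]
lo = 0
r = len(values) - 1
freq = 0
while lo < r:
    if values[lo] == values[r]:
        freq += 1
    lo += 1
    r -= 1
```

Let's trace through this code step by step.

Initialize: values = [5, 8, 10, 12, 15, 17, 20]
Initialize: lo = 0
Initialize: r = 6
Initialize: freq = 0
Entering loop: while lo < r:
After iteration 1: lo = 1, r = 5, freq = 0
After iteration 2: lo = 2, r = 4, freq = 0
After iteration 3: lo = 3, r = 3, freq = 0
Loop ends.

Final answer: 0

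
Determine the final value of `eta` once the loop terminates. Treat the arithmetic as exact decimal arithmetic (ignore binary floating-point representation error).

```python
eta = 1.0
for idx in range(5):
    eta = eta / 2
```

Let's trace through this code step by step.

Initialize: eta = 1.0
Entering loop: for idx in range(5):
After iteration 1: idx = 0, eta = 0.5
After iteration 2: idx = 1, eta = 0.25
After iteration 3: idx = 2, eta = 0.125
After iteration 4: idx = 3, eta = 0.0625
After iteration 5: idx = 4, eta = 0.03125
Loop ends.

Final answer: 0.03125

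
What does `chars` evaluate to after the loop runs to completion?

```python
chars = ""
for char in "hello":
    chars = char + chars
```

Let's trace through this code step by step.

Initialize: chars = ''
Entering loop: for char in "hello":
After iteration 1: char = 'h', chars = 'h'
After iteration 2: char = 'e', chars = 'eh'
After iteration 3: char = 'l', chars = 'leh'
After iteration 4: char = 'l', chars = 'lleh'
After iteration 5: char = 'o', chars = 'olleh'
Loop ends.

Final answer: 'olleh'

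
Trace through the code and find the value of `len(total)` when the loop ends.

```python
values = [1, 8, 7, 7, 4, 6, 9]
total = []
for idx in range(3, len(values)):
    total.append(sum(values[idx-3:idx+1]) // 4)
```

Let's trace through this code step by step.

Initialize: values = [1, 8, 7, 7, 4, 6, 9]
Initialize: total = []
Entering loop: for idx in range(3, len(values)):
After iteration 1: idx = 3, total = [5]
After iteration 2: idx = 4, total = [5, 6]
After iteration 3: idx = 5, total = [5, 6, 6]
After iteration 4: idx = 6, total = [5, 6, 6, 6]
Loop ends.
len(total) = 4

Final answer: 4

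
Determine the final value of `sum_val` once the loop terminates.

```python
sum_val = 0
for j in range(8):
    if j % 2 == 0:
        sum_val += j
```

Let's trace through this code step by step.

Initialize: sum_val = 0
Entering loop: for j in range(8):
After iteration 1: j = 0, sum_val = 0
After iteration 2: j = 1, sum_val = 0
After iteration 3: j = 2, sum_val = 2
After iteration 4: j = 3, sum_val = 2
After iteration 5: j = 4, sum_val = 6
After iteration 6: j = 5, sum_val = 6
After iteration 7: j = 6, sum_val = 12
After iteration 8: j = 7, sum_val = 12
Loop ends.

Final answer: 12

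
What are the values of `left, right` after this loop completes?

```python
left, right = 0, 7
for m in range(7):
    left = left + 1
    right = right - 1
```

Let's trace through this code step by step.

Initialize: left = 0
Initialize: right = 7
Entering loop: for m in range(7):
After iteration 1: m = 0, left = 1, right = 6
After iteration 2: m = 1, left = 2, right = 5
After iteration 3: m = 2, left = 3, right = 4
After iteration 4: m = 3, left = 4, right = 3
After iteration 5: m = 4, left = 5, right = 2
After iteration 6: m = 5, left = 6, right = 1
After iteration 7: m = 6, left = 7, right = 0
Loop ends.

Final answer: 7, 0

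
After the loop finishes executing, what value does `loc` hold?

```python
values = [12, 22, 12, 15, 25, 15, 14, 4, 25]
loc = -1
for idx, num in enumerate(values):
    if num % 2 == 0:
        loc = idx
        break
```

Let's trace through this code step by step.

Initialize: values = [12, 22, 12, 15, 25, 15, 14, 4, 25]
Initialize: loc = -1
Entering loop: for idx, num in enumerate(values):
After iteration 1: idx = 0, num = 12, loc = 0
Loop ends.

Final answer: 0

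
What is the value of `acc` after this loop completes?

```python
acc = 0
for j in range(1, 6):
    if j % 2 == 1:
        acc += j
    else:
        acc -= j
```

Let's trace through this code step by step.

Initialize: acc = 0
Entering loop: for j in range(1, 6):
After iteration 1: j = 1, acc = 1
After iteration 2: j = 2, acc = -1
After iteration 3: j = 3, acc = 2
After iteration 4: j = 4, acc = -2
After iteration 5: j = 5, acc = 3
Loop ends.

Final answer: 3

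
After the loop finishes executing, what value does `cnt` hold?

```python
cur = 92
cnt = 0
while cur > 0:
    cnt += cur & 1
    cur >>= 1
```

Let's trace through this code step by step.

Initialize: cur = 92
Initialize: cnt = 0
Entering loop: while cur > 0:
After iteration 1: cur = 46, cnt = 0
After iteration 2: cur = 23, cnt = 0
After iteration 3: cur = 11, cnt = 1
After iteration 4: cur = 5, cnt = 2
After iteration 5: cur = 2, cnt = 3
After iteration 6: cur = 1, cnt = 3
After iteration 7: cur = 0, cnt = 4
Loop ends.

Final answer: 4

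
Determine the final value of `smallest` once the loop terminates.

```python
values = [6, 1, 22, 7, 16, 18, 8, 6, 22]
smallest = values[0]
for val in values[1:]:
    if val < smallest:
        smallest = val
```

Let's trace through this code step by step.

Initialize: values = [6, 1, 22, 7, 16, 18, 8, 6, 22]
Initialize: smallest = 6
Entering loop: for val in values[1:]:
After iteration 1: val = 1, smallest = 1
After iteration 2: val = 22, smallest = 1
After iteration 3: val = 7, smallest = 1
After iteration 4: val = 16, smallest = 1
After iteration 5: val = 18, smallest = 1
After iteration 6: val = 8, smallest = 1
After iteration 7: val = 6, smallest = 1
After iteration 8: val = 22, smallest = 1
Loop ends.

Final answer: 1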